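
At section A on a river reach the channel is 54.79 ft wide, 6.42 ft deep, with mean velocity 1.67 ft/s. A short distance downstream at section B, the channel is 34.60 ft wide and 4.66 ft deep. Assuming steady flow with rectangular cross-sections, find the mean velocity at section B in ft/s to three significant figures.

Q = A₁V₁ = (54.79×6.42) × 1.67 = 587.4 ft³/s
A₂ = 34.60 × 4.66 = 161.2 ft²
V₂ = Q/A₂ = 587.4/161.2 = 3.643 ft/s

3.64 ft/s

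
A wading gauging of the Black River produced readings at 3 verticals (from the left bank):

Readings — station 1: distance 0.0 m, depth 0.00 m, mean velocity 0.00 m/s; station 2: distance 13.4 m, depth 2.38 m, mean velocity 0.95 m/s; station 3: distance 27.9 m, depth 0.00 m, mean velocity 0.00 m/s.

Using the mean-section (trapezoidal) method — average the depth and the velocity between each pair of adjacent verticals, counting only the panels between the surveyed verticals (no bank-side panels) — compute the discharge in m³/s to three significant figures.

Panel 1-2: Δb = 13.4 m, d̄ = (0.00+2.38)/2 = 1.19, v̄ = (0.00+0.95)/2 = 0.475 → q = 13.4×1.19×0.475 = 7.574 m³/s
Panel 2-3: Δb = 14.5 m, d̄ = (2.38+0.00)/2 = 1.19, v̄ = (0.95+0.00)/2 = 0.475 → q = 14.5×1.19×0.475 = 8.196 m³/s
Q = Σ q = 15.77 m³/s

15.8 m³/s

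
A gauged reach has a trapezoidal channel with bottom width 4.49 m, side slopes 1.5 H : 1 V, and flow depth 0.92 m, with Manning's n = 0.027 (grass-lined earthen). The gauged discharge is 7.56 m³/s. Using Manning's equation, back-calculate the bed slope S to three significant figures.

0.00234

A = (b + z·y)·y = (4.49 + 1.5×0.92)×0.92 = 5.400 m²
P = b + 2y√(1+z²) = 4.49 + 2×0.92×√(1+1.5²) = 7.807 m
R = A/P = 5.400/7.807 = 0.6917 m
S = (Q·n / (1·A·R^(2/3)))² = (7.56×0.027 / (1×5.400×0.7822))² = 0.002335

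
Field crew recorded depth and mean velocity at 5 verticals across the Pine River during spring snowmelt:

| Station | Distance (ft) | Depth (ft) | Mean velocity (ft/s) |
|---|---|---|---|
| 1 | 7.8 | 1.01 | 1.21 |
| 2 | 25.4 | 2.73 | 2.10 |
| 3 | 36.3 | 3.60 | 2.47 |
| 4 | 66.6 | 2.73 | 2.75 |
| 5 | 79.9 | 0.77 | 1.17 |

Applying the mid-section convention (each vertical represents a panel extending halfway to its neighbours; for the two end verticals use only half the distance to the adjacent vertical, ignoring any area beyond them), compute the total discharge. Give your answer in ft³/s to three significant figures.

445 ft³/s

w_1 = (25.4 − 7.8)/2 = 8.8 ft; q_1 = 1.21 × 1.01 × 8.8 = 10.75 ft³/s
w_2 = (36.3 − 7.8)/2 = 14.25 ft; q_2 = 2.10 × 2.73 × 14.25 = 81.70 ft³/s
w_3 = (66.6 − 25.4)/2 = 20.6 ft; q_3 = 2.47 × 3.60 × 20.6 = 183.2 ft³/s
w_4 = (79.9 − 36.3)/2 = 21.8 ft; q_4 = 2.75 × 2.73 × 21.8 = 163.7 ft³/s
w_5 = (79.9 − 66.6)/2 = 6.65 ft; q_5 = 1.17 × 0.77 × 6.65 = 5.991 ft³/s
Q = Σ qᵢ = 445.3 ft³/s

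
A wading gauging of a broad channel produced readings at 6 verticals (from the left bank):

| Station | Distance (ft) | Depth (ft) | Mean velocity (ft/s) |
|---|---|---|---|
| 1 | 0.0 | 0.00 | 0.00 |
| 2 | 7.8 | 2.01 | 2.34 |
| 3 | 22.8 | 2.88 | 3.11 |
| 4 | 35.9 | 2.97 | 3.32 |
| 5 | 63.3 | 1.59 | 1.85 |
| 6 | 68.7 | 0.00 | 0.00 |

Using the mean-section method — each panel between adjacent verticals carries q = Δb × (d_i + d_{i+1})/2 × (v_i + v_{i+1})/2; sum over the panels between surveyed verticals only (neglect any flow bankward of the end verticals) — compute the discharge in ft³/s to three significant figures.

398 ft³/s

Panel 1-2: Δb = 7.8 ft, d̄ = (0.00+2.01)/2 = 1.005, v̄ = (0.00+2.34)/2 = 1.17 → q = 7.8×1.005×1.17 = 9.172 ft³/s
Panel 2-3: Δb = 15 ft, d̄ = (2.01+2.88)/2 = 2.445, v̄ = (2.34+3.11)/2 = 2.725 → q = 15×2.445×2.725 = 99.94 ft³/s
Panel 3-4: Δb = 13.1 ft, d̄ = (2.88+2.97)/2 = 2.925, v̄ = (3.11+3.32)/2 = 3.215 → q = 13.1×2.925×3.215 = 123.2 ft³/s
Panel 4-5: Δb = 27.4 ft, d̄ = (2.97+1.59)/2 = 2.28, v̄ = (3.32+1.85)/2 = 2.585 → q = 27.4×2.28×2.585 = 161.5 ft³/s
Panel 5-6: Δb = 5.4 ft, d̄ = (1.59+0.00)/2 = 0.795, v̄ = (1.85+0.00)/2 = 0.925 → q = 5.4×0.795×0.925 = 3.971 ft³/s
Q = Σ q = 397.8 ft³/s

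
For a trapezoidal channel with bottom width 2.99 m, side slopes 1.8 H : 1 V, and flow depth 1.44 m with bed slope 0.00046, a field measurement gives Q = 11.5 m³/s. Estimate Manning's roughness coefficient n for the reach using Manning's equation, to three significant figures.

A = (b + z·y)·y = (2.99 + 1.8×1.44)×1.44 = 8.038 m²
P = b + 2y√(1+z²) = 2.99 + 2×1.44×√(1+1.8²) = 8.920 m
R = A/P = 8.038/8.920 = 0.9011 m
n = (1/Q)·A·R^(2/3)·S^(1/2) = (1/11.5) × 8.038 × 0.9329 × 0.02145 = 0.01399

0.0140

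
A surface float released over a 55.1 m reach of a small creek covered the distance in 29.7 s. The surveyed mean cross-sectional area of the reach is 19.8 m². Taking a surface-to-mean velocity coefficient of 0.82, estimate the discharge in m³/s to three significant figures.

30.1 m³/s

v_surface = L / t̄ = 55.1 / 29.7 = 1.855 m/s
v_mean = 0.82 × 1.855 = 1.521 m/s
Q = A × v_mean = 19.8 × 1.521 = 30.12 m³/s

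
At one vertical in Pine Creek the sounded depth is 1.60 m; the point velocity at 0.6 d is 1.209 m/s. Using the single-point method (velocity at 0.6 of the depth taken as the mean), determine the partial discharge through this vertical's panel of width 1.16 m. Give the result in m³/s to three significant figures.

2.24 m³/s

v̄ = v₀.₆ = 1.209 m/s
q = v̄ × d × w = 1.209 × 1.60 × 1.16 = 2.244 m³/s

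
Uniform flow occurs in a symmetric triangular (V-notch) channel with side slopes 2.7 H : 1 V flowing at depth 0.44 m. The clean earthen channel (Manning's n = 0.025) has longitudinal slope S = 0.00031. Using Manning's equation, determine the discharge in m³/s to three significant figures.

A = z·y² = 2.7×0.44² = 0.5227 m²
P = 2y√(1+z²) = 2×0.44×√(1+2.7²) = 2.534 m
R = A/P = 0.5227/2.534 = 0.2063 m
Q = (1/n)·A·R^(2/3)·S^(1/2) = (1/0.025) × 0.5227 × 0.2063^(2/3) × 0.00031^(1/2) = 0.1285 m³/s

0.129 m³/s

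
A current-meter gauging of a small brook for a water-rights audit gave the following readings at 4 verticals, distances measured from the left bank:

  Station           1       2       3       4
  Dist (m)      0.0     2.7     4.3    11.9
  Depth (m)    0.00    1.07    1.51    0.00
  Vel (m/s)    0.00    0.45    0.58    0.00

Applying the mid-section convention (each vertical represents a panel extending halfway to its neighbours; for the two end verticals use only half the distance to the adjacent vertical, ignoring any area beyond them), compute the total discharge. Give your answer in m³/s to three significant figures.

5.06 m³/s

w_2 = (4.3 − 0.0)/2 = 2.15 m; q_2 = 0.45 × 1.07 × 2.15 = 1.035 m³/s
w_3 = (11.9 − 2.7)/2 = 4.6 m; q_3 = 0.58 × 1.51 × 4.6 = 4.029 m³/s
Stations 1, 4 contribute zero (depth or velocity is 0).
Q = Σ qᵢ = 5.064 m³/s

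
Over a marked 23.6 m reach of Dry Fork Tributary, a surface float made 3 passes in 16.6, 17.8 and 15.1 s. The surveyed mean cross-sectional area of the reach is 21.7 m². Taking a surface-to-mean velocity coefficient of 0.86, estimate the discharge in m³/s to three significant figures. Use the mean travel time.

26.7 m³/s

t̄ = (16.6 + 17.8 + 15.1) / 3 = 16.5 s
v_surface = L / t̄ = 23.6 / 16.5 = 1.430 m/s
v_mean = 0.86 × 1.430 = 1.230 m/s
Q = A × v_mean = 21.7 × 1.230 = 26.69 m³/s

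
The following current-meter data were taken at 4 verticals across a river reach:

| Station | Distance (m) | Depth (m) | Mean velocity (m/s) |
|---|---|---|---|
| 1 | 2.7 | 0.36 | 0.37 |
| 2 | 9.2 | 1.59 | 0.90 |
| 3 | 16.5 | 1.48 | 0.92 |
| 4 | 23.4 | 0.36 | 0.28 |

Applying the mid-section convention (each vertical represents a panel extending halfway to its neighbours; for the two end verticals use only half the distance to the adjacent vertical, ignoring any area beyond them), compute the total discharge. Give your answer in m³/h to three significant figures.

73200 m³/h

w_1 = (9.2 − 2.7)/2 = 3.25 m; q_1 = 0.37 × 0.36 × 3.25 = 0.4329 m³/s
w_2 = (16.5 − 2.7)/2 = 6.9 m; q_2 = 0.90 × 1.59 × 6.9 = 9.874 m³/s
w_3 = (23.4 − 9.2)/2 = 7.1 m; q_3 = 0.92 × 1.48 × 7.1 = 9.667 m³/s
w_4 = (23.4 − 16.5)/2 = 3.45 m; q_4 = 0.28 × 0.36 × 3.45 = 0.3478 m³/s
Q = Σ qᵢ = 20.32 m³/s
= 20.32 × 3600 = 73160 m³/h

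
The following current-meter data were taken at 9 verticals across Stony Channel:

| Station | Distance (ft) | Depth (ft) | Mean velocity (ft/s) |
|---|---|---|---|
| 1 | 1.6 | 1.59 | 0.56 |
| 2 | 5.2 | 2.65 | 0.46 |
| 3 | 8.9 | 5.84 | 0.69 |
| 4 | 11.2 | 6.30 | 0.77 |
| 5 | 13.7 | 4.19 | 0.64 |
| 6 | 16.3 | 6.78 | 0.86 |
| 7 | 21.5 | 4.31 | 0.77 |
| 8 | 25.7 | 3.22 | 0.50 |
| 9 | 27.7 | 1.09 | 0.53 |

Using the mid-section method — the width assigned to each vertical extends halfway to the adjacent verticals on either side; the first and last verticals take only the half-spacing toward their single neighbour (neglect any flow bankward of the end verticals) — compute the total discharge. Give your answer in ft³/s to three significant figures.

w_1 = (5.2 − 1.6)/2 = 1.8 ft; q_1 = 0.56 × 1.59 × 1.8 = 1.603 ft³/s
w_2 = (8.9 − 1.6)/2 = 3.65 ft; q_2 = 0.46 × 2.65 × 3.65 = 4.449 ft³/s
w_3 = (11.2 − 5.2)/2 = 3 ft; q_3 = 0.69 × 5.84 × 3 = 12.09 ft³/s
w_4 = (13.7 − 8.9)/2 = 2.4 ft; q_4 = 0.77 × 6.30 × 2.4 = 11.64 ft³/s
w_5 = (16.3 − 11.2)/2 = 2.55 ft; q_5 = 0.64 × 4.19 × 2.55 = 6.838 ft³/s
w_6 = (21.5 − 13.7)/2 = 3.9 ft; q_6 = 0.86 × 6.78 × 3.9 = 22.74 ft³/s
w_7 = (25.7 − 16.3)/2 = 4.7 ft; q_7 = 0.77 × 4.31 × 4.7 = 15.60 ft³/s
w_8 = (27.7 − 21.5)/2 = 3.1 ft; q_8 = 0.50 × 3.22 × 3.1 = 4.991 ft³/s
w_9 = (27.7 − 25.7)/2 = 1 ft; q_9 = 0.53 × 1.09 × 1 = 0.5777 ft³/s
Q = Σ qᵢ = 80.53 ft³/s

80.5 ft³/s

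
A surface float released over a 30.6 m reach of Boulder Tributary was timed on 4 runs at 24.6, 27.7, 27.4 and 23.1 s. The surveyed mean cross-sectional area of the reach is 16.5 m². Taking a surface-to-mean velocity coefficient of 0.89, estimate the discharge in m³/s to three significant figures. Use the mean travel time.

17.5 m³/s

t̄ = (24.6 + 27.7 + 27.4 + 23.1) / 4 = 25.7 s
v_surface = L / t̄ = 30.6 / 25.7 = 1.191 m/s
v_mean = 0.89 × 1.191 = 1.060 m/s
Q = A × v_mean = 16.5 × 1.060 = 17.48 m³/s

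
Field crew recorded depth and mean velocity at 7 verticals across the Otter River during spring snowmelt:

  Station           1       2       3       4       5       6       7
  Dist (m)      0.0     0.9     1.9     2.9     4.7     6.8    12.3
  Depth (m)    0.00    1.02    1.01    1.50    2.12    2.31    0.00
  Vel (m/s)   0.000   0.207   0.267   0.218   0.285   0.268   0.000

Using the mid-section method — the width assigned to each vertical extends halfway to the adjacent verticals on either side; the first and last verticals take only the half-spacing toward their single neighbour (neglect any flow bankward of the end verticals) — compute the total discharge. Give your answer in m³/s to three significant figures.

4.46 m³/s

w_2 = (1.9 − 0.0)/2 = 0.95 m; q_2 = 0.207 × 1.02 × 0.95 = 0.2006 m³/s
w_3 = (2.9 − 0.9)/2 = 1 m; q_3 = 0.267 × 1.01 × 1 = 0.2697 m³/s
w_4 = (4.7 − 1.9)/2 = 1.4 m; q_4 = 0.218 × 1.50 × 1.4 = 0.4578 m³/s
w_5 = (6.8 − 2.9)/2 = 1.95 m; q_5 = 0.285 × 2.12 × 1.95 = 1.178 m³/s
w_6 = (12.3 − 4.7)/2 = 3.8 m; q_6 = 0.268 × 2.31 × 3.8 = 2.353 m³/s
Stations 1, 7 contribute zero (depth or velocity is 0).
Q = Σ qᵢ = 4.459 m³/s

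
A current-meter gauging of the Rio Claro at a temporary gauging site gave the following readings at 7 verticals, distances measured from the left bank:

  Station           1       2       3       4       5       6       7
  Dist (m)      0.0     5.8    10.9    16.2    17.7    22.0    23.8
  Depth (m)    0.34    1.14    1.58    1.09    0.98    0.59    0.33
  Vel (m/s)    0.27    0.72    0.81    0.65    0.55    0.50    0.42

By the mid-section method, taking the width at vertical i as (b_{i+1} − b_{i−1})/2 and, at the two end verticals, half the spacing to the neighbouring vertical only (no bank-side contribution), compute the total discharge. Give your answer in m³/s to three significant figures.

16.4 m³/s

w_1 = (5.8 − 0.0)/2 = 2.9 m; q_1 = 0.27 × 0.34 × 2.9 = 0.2662 m³/s
w_2 = (10.9 − 0.0)/2 = 5.45 m; q_2 = 0.72 × 1.14 × 5.45 = 4.473 m³/s
w_3 = (16.2 − 5.8)/2 = 5.2 m; q_3 = 0.81 × 1.58 × 5.2 = 6.655 m³/s
w_4 = (17.7 − 10.9)/2 = 3.4 m; q_4 = 0.65 × 1.09 × 3.4 = 2.409 m³/s
w_5 = (22.0 − 16.2)/2 = 2.9 m; q_5 = 0.55 × 0.98 × 2.9 = 1.563 m³/s
w_6 = (23.8 − 17.7)/2 = 3.05 m; q_6 = 0.50 × 0.59 × 3.05 = 0.8998 m³/s
w_7 = (23.8 − 22.0)/2 = 0.9 m; q_7 = 0.42 × 0.33 × 0.9 = 0.1247 m³/s
Q = Σ qᵢ = 16.39 m³/s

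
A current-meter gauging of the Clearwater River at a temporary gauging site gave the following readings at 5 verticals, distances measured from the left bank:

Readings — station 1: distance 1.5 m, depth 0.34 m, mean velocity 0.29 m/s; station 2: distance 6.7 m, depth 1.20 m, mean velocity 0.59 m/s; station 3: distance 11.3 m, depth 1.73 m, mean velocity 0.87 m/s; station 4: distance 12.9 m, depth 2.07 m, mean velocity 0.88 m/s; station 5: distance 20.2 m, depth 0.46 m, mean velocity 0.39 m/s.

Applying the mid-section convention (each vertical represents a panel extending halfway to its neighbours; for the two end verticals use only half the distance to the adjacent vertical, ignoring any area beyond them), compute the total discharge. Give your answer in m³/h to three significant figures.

61700 m³/h

w_1 = (6.7 − 1.5)/2 = 2.6 m; q_1 = 0.29 × 0.34 × 2.6 = 0.2564 m³/s
w_2 = (11.3 − 1.5)/2 = 4.9 m; q_2 = 0.59 × 1.20 × 4.9 = 3.469 m³/s
w_3 = (12.9 − 6.7)/2 = 3.1 m; q_3 = 0.87 × 1.73 × 3.1 = 4.666 m³/s
w_4 = (20.2 − 11.3)/2 = 4.45 m; q_4 = 0.88 × 2.07 × 4.45 = 8.106 m³/s
w_5 = (20.2 − 12.9)/2 = 3.65 m; q_5 = 0.39 × 0.46 × 3.65 = 0.6548 m³/s
Q = Σ qᵢ = 17.15 m³/s
= 17.15 × 3600 = 61750 m³/h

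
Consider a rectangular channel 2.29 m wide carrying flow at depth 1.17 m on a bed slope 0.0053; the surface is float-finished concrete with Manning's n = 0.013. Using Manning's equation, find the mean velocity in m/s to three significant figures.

3.89 m/s

A = b·y = 2.29 × 1.17 = 2.679 m²
P = b + 2y = 2.29 + 2×1.17 = 4.630 m
R = A/P = 2.679/4.630 = 0.5787 m
Q = (1/n)·A·R^(2/3)·S^(1/2) = (1/0.013) × 2.679 × 0.5787^(2/3) × 0.0053^(1/2) = 10.42 m³/s
V = Q/A = 10.42/2.679 = 3.889 m/s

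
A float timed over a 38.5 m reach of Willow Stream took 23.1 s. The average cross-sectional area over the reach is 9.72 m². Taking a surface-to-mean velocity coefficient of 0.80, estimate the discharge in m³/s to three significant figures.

v_surface = L / t̄ = 38.5 / 23.1 = 1.667 m/s
v_mean = 0.80 × 1.667 = 1.333 m/s
Q = A × v_mean = 9.72 × 1.333 = 12.96 m³/s

13.0 m³/s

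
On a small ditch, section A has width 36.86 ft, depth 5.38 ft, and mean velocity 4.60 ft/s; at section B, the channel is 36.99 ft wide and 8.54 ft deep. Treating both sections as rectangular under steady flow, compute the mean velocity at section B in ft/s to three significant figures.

Q = A₁V₁ = (36.86×5.38) × 4.60 = 912.2 ft³/s
A₂ = 36.99 × 8.54 = 315.9 ft²
V₂ = Q/A₂ = 912.2/315.9 = 2.888 ft/s

2.89 ft/s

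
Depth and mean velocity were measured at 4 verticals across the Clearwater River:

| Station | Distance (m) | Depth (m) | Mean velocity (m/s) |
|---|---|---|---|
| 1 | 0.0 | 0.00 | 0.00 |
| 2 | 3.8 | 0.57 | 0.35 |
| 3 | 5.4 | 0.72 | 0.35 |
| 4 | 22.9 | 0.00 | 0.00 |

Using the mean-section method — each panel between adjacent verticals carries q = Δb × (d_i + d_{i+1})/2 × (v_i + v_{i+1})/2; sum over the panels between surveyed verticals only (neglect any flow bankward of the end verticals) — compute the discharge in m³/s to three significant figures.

Panel 1-2: Δb = 3.8 m, d̄ = (0.00+0.57)/2 = 0.285, v̄ = (0.00+0.35)/2 = 0.175 → q = 3.8×0.285×0.175 = 0.1895 m³/s
Panel 2-3: Δb = 1.6 m, d̄ = (0.57+0.72)/2 = 0.645, v̄ = (0.35+0.35)/2 = 0.35 → q = 1.6×0.645×0.35 = 0.3612 m³/s
Panel 3-4: Δb = 17.5 m, d̄ = (0.72+0.00)/2 = 0.36, v̄ = (0.35+0.00)/2 = 0.175 → q = 17.5×0.36×0.175 = 1.103 m³/s
Q = Σ q = 1.653 m³/s

1.65 m³/s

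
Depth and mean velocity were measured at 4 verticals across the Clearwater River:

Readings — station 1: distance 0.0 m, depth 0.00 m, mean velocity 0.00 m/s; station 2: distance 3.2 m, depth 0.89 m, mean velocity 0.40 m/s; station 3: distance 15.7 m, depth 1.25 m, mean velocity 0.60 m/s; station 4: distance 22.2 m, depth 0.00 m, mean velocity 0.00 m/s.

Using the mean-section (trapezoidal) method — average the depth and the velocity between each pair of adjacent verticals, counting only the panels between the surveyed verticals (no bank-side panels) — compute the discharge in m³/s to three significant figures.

8.19 m³/s

Panel 1-2: Δb = 3.2 m, d̄ = (0.00+0.89)/2 = 0.445, v̄ = (0.00+0.40)/2 = 0.2 → q = 3.2×0.445×0.2 = 0.2848 m³/s
Panel 2-3: Δb = 12.5 m, d̄ = (0.89+1.25)/2 = 1.07, v̄ = (0.40+0.60)/2 = 0.5 → q = 12.5×1.07×0.5 = 6.688 m³/s
Panel 3-4: Δb = 6.5 m, d̄ = (1.25+0.00)/2 = 0.625, v̄ = (0.60+0.00)/2 = 0.3 → q = 6.5×0.625×0.3 = 1.219 m³/s
Q = Σ q = 8.191 m³/s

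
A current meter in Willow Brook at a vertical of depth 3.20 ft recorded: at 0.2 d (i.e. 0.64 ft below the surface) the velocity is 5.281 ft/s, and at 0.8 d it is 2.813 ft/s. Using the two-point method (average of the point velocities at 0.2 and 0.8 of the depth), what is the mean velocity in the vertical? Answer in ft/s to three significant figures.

v̄ = (5.281 + 2.813) / 2 = 4.047 ft/s

4.05 ft/s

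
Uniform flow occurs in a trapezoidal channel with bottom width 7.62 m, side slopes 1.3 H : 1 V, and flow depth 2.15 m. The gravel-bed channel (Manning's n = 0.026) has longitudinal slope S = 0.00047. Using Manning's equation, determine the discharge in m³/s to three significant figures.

A = (b + z·y)·y = (7.62 + 1.3×2.15)×2.15 = 22.39 m²
P = b + 2y√(1+z²) = 7.62 + 2×2.15×√(1+1.3²) = 14.67 m
R = A/P = 22.39/14.67 = 1.526 m
Q = (1/n)·A·R^(2/3)·S^(1/2) = (1/0.026) × 22.39 × 1.526^(2/3) × 0.00047^(1/2) = 24.75 m³/s

24.7 m³/s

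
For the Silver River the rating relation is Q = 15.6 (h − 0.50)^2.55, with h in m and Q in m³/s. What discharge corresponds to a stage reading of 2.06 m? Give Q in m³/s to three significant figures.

Q = 15.6 × (2.06 − 0.50)^2.55 = 15.6 × 1.56^2.55 = 48.48 m³/s

48.5 m³/s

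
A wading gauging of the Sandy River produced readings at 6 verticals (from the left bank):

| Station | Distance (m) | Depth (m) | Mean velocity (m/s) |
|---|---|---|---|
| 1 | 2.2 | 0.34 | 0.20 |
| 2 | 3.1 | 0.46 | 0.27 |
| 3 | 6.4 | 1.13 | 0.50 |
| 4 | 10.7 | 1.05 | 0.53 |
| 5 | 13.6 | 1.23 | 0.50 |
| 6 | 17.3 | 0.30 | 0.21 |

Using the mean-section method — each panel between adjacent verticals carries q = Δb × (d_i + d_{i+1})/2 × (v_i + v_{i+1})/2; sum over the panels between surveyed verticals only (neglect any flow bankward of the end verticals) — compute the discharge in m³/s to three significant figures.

Panel 1-2: Δb = 0.9 m, d̄ = (0.34+0.46)/2 = 0.4, v̄ = (0.20+0.27)/2 = 0.235 → q = 0.9×0.4×0.235 = 0.08460 m³/s
Panel 2-3: Δb = 3.3 m, d̄ = (0.46+1.13)/2 = 0.795, v̄ = (0.27+0.50)/2 = 0.385 → q = 3.3×0.795×0.385 = 1.010 m³/s
Panel 3-4: Δb = 4.3 m, d̄ = (1.13+1.05)/2 = 1.09, v̄ = (0.50+0.53)/2 = 0.515 → q = 4.3×1.09×0.515 = 2.414 m³/s
Panel 4-5: Δb = 2.9 m, d̄ = (1.05+1.23)/2 = 1.14, v̄ = (0.53+0.50)/2 = 0.515 → q = 2.9×1.14×0.515 = 1.703 m³/s
Panel 5-6: Δb = 3.7 m, d̄ = (1.23+0.30)/2 = 0.765, v̄ = (0.50+0.21)/2 = 0.355 → q = 3.7×0.765×0.355 = 1.005 m³/s
Q = Σ q = 6.216 m³/s

6.22 m³/s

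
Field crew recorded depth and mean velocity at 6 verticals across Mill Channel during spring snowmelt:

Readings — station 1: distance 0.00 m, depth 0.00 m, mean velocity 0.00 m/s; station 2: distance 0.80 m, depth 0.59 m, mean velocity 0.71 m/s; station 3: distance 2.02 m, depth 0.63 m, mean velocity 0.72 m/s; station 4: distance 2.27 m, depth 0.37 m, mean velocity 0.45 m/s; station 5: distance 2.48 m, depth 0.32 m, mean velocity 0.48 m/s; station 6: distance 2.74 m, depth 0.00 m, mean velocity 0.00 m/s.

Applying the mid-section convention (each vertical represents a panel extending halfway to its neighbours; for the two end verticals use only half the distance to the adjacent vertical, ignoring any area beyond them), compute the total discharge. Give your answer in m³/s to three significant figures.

w_2 = (2.02 − 0.00)/2 = 1.01 m; q_2 = 0.71 × 0.59 × 1.01 = 0.4231 m³/s
w_3 = (2.27 − 0.80)/2 = 0.735 m; q_3 = 0.72 × 0.63 × 0.735 = 0.3334 m³/s
w_4 = (2.48 − 2.02)/2 = 0.23 m; q_4 = 0.45 × 0.37 × 0.23 = 0.03830 m³/s
w_5 = (2.74 − 2.27)/2 = 0.235 m; q_5 = 0.48 × 0.32 × 0.235 = 0.03610 m³/s
Stations 1, 6 contribute zero (depth or velocity is 0).
Q = Σ qᵢ = 0.8309 m³/s

0.831 m³/s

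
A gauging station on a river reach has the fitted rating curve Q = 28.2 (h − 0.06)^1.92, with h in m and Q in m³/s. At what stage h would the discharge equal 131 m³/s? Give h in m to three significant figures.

2.29 m

h − h₀ = (Q/C)^(1/b) = (131/28.2)^(1/1.92) = 2.225 m
h = 0.06 + 2.225 = 2.285 m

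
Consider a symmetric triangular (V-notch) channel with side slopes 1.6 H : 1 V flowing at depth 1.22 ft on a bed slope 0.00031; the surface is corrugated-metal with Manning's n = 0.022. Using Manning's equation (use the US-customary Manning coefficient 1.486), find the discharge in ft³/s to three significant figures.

A = z·y² = 1.6×1.22² = 2.381 ft²
P = 2y√(1+z²) = 2×1.22×√(1+1.6²) = 4.604 ft
R = A/P = 2.381/4.604 = 0.5173 ft
Q = (1.486/n)·A·R^(2/3)·S^(1/2) = (1.486/0.022) × 2.381 × 0.5173^(2/3) × 0.00031^(1/2) = 1.825 ft³/s

1.83 ft³/s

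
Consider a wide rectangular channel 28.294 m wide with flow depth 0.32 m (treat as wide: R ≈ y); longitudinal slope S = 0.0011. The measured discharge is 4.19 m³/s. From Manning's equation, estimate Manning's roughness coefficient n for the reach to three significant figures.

A = b·y = 28.294 × 0.32 = 9.054 m²
Wide channel: R ≈ y = 0.32 m
n = (1/Q)·A·R^(2/3)·S^(1/2) = (1/4.19) × 9.054 × 0.4678 × 0.03317 = 0.03353

0.0335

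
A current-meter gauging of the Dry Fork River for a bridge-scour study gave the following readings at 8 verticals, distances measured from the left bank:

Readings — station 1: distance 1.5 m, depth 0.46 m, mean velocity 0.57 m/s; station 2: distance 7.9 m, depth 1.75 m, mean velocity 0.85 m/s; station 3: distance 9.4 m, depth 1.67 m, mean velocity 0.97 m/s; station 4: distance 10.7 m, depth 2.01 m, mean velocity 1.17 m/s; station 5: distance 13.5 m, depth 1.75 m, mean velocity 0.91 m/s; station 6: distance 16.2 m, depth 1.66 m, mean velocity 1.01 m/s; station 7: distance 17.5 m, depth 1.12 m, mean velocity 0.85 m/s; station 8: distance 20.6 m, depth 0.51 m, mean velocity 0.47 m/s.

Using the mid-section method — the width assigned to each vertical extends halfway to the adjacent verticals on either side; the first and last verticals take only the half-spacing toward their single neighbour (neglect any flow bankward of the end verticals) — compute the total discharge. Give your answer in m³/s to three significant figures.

w_1 = (7.9 − 1.5)/2 = 3.2 m; q_1 = 0.57 × 0.46 × 3.2 = 0.8390 m³/s
w_2 = (9.4 − 1.5)/2 = 3.95 m; q_2 = 0.85 × 1.75 × 3.95 = 5.876 m³/s
w_3 = (10.7 − 7.9)/2 = 1.4 m; q_3 = 0.97 × 1.67 × 1.4 = 2.268 m³/s
w_4 = (13.5 − 9.4)/2 = 2.05 m; q_4 = 1.17 × 2.01 × 2.05 = 4.821 m³/s
w_5 = (16.2 − 10.7)/2 = 2.75 m; q_5 = 0.91 × 1.75 × 2.75 = 4.379 m³/s
w_6 = (17.5 − 13.5)/2 = 2 m; q_6 = 1.01 × 1.66 × 2 = 3.353 m³/s
w_7 = (20.6 − 16.2)/2 = 2.2 m; q_7 = 0.85 × 1.12 × 2.2 = 2.094 m³/s
w_8 = (20.6 − 17.5)/2 = 1.55 m; q_8 = 0.47 × 0.51 × 1.55 = 0.3715 m³/s
Q = Σ qᵢ = 24.00 m³/s

24.0 m³/s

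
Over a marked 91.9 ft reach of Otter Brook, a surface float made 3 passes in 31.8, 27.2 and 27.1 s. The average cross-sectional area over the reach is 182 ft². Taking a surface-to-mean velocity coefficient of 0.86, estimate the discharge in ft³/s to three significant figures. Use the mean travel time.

501 ft³/s

t̄ = (31.8 + 27.2 + 27.1) / 3 = 28.7 s
v_surface = L / t̄ = 91.9 / 28.7 = 3.202 ft/s
v_mean = 0.86 × 3.202 = 2.754 ft/s
Q = A × v_mean = 182 × 2.754 = 501.2 ft³/s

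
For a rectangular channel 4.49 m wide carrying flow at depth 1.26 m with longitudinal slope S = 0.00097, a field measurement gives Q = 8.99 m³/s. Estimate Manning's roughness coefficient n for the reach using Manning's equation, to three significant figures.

A = b·y = 4.49 × 1.26 = 5.657 m²
P = b + 2y = 4.49 + 2×1.26 = 7.010 m
R = A/P = 5.657/7.010 = 0.8070 m
n = (1/Q)·A·R^(2/3)·S^(1/2) = (1/8.99) × 5.657 × 0.8668 × 0.03114 = 0.01699

0.0170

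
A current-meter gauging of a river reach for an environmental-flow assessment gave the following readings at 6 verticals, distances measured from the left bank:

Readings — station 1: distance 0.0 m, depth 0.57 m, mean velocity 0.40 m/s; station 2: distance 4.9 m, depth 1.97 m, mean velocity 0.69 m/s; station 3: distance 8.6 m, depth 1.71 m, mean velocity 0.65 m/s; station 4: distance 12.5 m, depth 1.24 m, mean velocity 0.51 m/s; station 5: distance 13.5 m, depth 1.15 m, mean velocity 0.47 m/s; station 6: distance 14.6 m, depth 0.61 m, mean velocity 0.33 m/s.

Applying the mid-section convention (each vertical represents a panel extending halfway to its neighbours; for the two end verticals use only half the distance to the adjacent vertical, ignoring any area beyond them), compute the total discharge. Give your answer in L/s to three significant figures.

w_1 = (4.9 − 0.0)/2 = 2.45 m; q_1 = 0.40 × 0.57 × 2.45 = 0.5586 m³/s
w_2 = (8.6 − 0.0)/2 = 4.3 m; q_2 = 0.69 × 1.97 × 4.3 = 5.845 m³/s
w_3 = (12.5 − 4.9)/2 = 3.8 m; q_3 = 0.65 × 1.71 × 3.8 = 4.224 m³/s
w_4 = (13.5 − 8.6)/2 = 2.45 m; q_4 = 0.51 × 1.24 × 2.45 = 1.549 m³/s
w_5 = (14.6 − 12.5)/2 = 1.05 m; q_5 = 0.47 × 1.15 × 1.05 = 0.5675 m³/s
w_6 = (14.6 − 13.5)/2 = 0.55 m; q_6 = 0.33 × 0.61 × 0.55 = 0.1107 m³/s
Q = Σ qᵢ = 12.85 m³/s
= 12.85 × 1000 = 12850 L/s

12900 L/s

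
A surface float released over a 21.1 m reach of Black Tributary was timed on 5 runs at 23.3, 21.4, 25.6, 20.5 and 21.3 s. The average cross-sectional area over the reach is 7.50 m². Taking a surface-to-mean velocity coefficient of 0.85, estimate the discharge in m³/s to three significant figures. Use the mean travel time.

6.00 m³/s

t̄ = (23.3 + 21.4 + 25.6 + 20.5 + 21.3) / 5 = 22.42 s
v_surface = L / t̄ = 21.1 / 22.42 = 0.9411 m/s
v_mean = 0.85 × 0.9411 = 0.8000 m/s
Q = A × v_mean = 7.50 × 0.8000 = 6.000 m³/s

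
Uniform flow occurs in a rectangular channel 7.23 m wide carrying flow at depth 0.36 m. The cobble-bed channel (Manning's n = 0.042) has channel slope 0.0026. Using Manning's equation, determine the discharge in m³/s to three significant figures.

1.50 m³/s

A = b·y = 7.23 × 0.36 = 2.603 m²
P = b + 2y = 7.23 + 2×0.36 = 7.950 m
R = A/P = 2.603/7.950 = 0.3274 m
Q = (1/n)·A·R^(2/3)·S^(1/2) = (1/0.042) × 2.603 × 0.3274^(2/3) × 0.0026^(1/2) = 1.501 m³/s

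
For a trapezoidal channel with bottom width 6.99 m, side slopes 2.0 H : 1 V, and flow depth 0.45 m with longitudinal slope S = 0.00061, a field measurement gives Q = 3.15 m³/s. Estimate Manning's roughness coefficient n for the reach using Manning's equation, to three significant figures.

A = (b + z·y)·y = (6.99 + 2.0×0.45)×0.45 = 3.551 m²
P = b + 2y√(1+z²) = 6.99 + 2×0.45×√(1+2.0²) = 9.002 m
R = A/P = 3.551/9.002 = 0.3944 m
n = (1/Q)·A·R^(2/3)·S^(1/2) = (1/3.15) × 3.551 × 0.5378 × 0.02470 = 0.01497

0.0150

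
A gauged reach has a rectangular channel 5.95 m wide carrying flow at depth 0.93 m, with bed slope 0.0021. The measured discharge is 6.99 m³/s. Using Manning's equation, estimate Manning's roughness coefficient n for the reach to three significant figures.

A = b·y = 5.95 × 0.93 = 5.534 m²
P = b + 2y = 5.95 + 2×0.93 = 7.810 m
R = A/P = 5.534/7.810 = 0.7085 m
n = (1/Q)·A·R^(2/3)·S^(1/2) = (1/6.99) × 5.534 × 0.7948 × 0.04583 = 0.02883

0.0288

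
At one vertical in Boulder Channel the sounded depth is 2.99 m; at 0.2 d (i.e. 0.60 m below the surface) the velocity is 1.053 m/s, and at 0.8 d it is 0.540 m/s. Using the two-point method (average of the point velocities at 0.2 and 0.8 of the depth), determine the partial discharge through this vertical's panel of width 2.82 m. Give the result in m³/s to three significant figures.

6.72 m³/s

v̄ = (1.053 + 0.540) / 2 = 0.7965 m/s
q = v̄ × d × w = 0.7965 × 2.99 × 2.82 = 6.716 m³/s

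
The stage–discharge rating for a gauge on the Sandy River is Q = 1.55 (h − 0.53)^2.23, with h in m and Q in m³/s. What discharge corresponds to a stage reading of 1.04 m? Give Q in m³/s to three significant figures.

0.345 m³/s

Q = 1.55 × (1.04 − 0.53)^2.23 = 1.55 × 0.51^2.23 = 0.3453 m³/s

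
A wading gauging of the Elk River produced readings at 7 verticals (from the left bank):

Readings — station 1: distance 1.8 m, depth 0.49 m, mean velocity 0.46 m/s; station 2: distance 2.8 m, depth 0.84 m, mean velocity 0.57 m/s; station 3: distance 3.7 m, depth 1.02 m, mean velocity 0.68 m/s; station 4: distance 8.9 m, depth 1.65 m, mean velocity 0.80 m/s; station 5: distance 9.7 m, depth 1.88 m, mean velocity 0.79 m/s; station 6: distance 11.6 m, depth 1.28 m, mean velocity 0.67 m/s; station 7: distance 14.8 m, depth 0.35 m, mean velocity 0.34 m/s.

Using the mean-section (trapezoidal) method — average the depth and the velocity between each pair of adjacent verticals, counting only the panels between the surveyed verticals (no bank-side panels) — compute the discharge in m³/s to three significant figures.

10.6 m³/s

Panel 1-2: Δb = 1 m, d̄ = (0.49+0.84)/2 = 0.665, v̄ = (0.46+0.57)/2 = 0.515 → q = 1×0.665×0.515 = 0.3425 m³/s
Panel 2-3: Δb = 0.9 m, d̄ = (0.84+1.02)/2 = 0.93, v̄ = (0.57+0.68)/2 = 0.625 → q = 0.9×0.93×0.625 = 0.5231 m³/s
Panel 3-4: Δb = 5.2 m, d̄ = (1.02+1.65)/2 = 1.335, v̄ = (0.68+0.80)/2 = 0.74 → q = 5.2×1.335×0.74 = 5.137 m³/s
Panel 4-5: Δb = 0.8 m, d̄ = (1.65+1.88)/2 = 1.765, v̄ = (0.80+0.79)/2 = 0.795 → q = 0.8×1.765×0.795 = 1.123 m³/s
Panel 5-6: Δb = 1.9 m, d̄ = (1.88+1.28)/2 = 1.58, v̄ = (0.79+0.67)/2 = 0.73 → q = 1.9×1.58×0.73 = 2.191 m³/s
Panel 6-7: Δb = 3.2 m, d̄ = (1.28+0.35)/2 = 0.815, v̄ = (0.67+0.34)/2 = 0.505 → q = 3.2×0.815×0.505 = 1.317 m³/s
Q = Σ q = 10.63 m³/s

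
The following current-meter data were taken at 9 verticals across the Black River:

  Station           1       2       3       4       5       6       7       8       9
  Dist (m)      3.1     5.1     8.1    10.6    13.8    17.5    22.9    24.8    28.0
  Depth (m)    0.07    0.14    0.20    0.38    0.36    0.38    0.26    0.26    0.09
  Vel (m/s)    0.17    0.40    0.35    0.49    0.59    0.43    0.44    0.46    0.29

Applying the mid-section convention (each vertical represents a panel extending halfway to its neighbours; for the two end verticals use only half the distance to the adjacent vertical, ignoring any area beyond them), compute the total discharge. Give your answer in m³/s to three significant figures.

3.12 m³/s

w_1 = (5.1 − 3.1)/2 = 1 m; q_1 = 0.17 × 0.07 × 1 = 0.01190 m³/s
w_2 = (8.1 − 3.1)/2 = 2.5 m; q_2 = 0.40 × 0.14 × 2.5 = 0.1400 m³/s
w_3 = (10.6 − 5.1)/2 = 2.75 m; q_3 = 0.35 × 0.20 × 2.75 = 0.1925 m³/s
w_4 = (13.8 − 8.1)/2 = 2.85 m; q_4 = 0.49 × 0.38 × 2.85 = 0.5307 m³/s
w_5 = (17.5 − 10.6)/2 = 3.45 m; q_5 = 0.59 × 0.36 × 3.45 = 0.7328 m³/s
w_6 = (22.9 − 13.8)/2 = 4.55 m; q_6 = 0.43 × 0.38 × 4.55 = 0.7435 m³/s
w_7 = (24.8 − 17.5)/2 = 3.65 m; q_7 = 0.44 × 0.26 × 3.65 = 0.4176 m³/s
w_8 = (28.0 − 22.9)/2 = 2.55 m; q_8 = 0.46 × 0.26 × 2.55 = 0.3050 m³/s
w_9 = (28.0 − 24.8)/2 = 1.6 m; q_9 = 0.29 × 0.09 × 1.6 = 0.04176 m³/s
Q = Σ qᵢ = 3.116 m³/s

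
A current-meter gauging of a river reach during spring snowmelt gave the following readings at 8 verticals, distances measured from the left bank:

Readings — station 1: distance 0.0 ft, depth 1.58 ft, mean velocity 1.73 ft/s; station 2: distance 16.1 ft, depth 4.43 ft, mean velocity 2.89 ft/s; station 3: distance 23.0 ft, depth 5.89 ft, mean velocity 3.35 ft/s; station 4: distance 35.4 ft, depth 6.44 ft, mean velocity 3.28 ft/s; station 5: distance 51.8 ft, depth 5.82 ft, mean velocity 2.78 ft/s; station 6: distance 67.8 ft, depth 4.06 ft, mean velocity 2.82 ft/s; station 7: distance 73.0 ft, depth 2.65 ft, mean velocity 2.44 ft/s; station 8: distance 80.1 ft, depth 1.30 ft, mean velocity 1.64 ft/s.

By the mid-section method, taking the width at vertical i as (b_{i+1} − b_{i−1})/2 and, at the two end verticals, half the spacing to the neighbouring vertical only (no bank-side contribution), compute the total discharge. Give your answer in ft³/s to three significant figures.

w_1 = (16.1 − 0.0)/2 = 8.05 ft; q_1 = 1.73 × 1.58 × 8.05 = 22.00 ft³/s
w_2 = (23.0 − 0.0)/2 = 11.5 ft; q_2 = 2.89 × 4.43 × 11.5 = 147.2 ft³/s
w_3 = (35.4 − 16.1)/2 = 9.65 ft; q_3 = 3.35 × 5.89 × 9.65 = 190.4 ft³/s
w_4 = (51.8 − 23.0)/2 = 14.4 ft; q_4 = 3.28 × 6.44 × 14.4 = 304.2 ft³/s
w_5 = (67.8 − 35.4)/2 = 16.2 ft; q_5 = 2.78 × 5.82 × 16.2 = 262.1 ft³/s
w_6 = (73.0 − 51.8)/2 = 10.6 ft; q_6 = 2.82 × 4.06 × 10.6 = 121.4 ft³/s
w_7 = (80.1 − 67.8)/2 = 6.15 ft; q_7 = 2.44 × 2.65 × 6.15 = 39.77 ft³/s
w_8 = (80.1 − 73.0)/2 = 3.55 ft; q_8 = 1.64 × 1.30 × 3.55 = 7.569 ft³/s
Q = Σ qᵢ = 1095 ft³/s

1090 ft³/s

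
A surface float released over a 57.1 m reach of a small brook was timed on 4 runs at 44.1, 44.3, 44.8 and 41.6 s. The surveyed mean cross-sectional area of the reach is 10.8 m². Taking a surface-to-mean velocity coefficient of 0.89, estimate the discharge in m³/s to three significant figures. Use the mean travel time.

12.6 m³/s

t̄ = (44.1 + 44.3 + 44.8 + 41.6) / 4 = 43.7 s
v_surface = L / t̄ = 57.1 / 43.7 = 1.307 m/s
v_mean = 0.89 × 1.307 = 1.163 m/s
Q = A × v_mean = 10.8 × 1.163 = 12.56 m³/s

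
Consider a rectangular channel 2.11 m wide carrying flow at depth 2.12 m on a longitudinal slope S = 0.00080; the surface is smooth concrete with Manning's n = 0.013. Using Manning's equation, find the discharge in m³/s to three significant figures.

A = b·y = 2.11 × 2.12 = 4.473 m²
P = b + 2y = 2.11 + 2×2.12 = 6.350 m
R = A/P = 4.473/6.350 = 0.7044 m
Q = (1/n)·A·R^(2/3)·S^(1/2) = (1/0.013) × 4.473 × 0.7044^(2/3) × 0.00080^(1/2) = 7.705 m³/s

7.71 m³/s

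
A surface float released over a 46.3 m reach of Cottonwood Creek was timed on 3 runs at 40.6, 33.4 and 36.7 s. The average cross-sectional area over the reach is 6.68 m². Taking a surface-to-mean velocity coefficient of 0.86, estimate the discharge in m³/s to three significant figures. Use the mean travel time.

7.21 m³/s

t̄ = (40.6 + 33.4 + 36.7) / 3 = 36.9 s
v_surface = L / t̄ = 46.3 / 36.9 = 1.255 m/s
v_mean = 0.86 × 1.255 = 1.079 m/s
Q = A × v_mean = 6.68 × 1.079 = 7.208 m³/s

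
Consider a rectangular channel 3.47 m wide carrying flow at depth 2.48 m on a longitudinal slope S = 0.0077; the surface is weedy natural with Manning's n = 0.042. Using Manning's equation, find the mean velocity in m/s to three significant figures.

A = b·y = 3.47 × 2.48 = 8.606 m²
P = b + 2y = 3.47 + 2×2.48 = 8.430 m
R = A/P = 8.606/8.430 = 1.021 m
Q = (1/n)·A·R^(2/3)·S^(1/2) = (1/0.042) × 8.606 × 1.021^(2/3) × 0.0077^(1/2) = 18.23 m³/s
V = Q/A = 18.23/8.606 = 2.118 m/s

2.12 m/s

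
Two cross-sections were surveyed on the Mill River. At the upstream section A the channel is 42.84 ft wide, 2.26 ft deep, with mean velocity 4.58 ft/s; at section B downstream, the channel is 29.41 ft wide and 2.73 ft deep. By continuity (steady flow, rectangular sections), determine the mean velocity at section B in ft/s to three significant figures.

Q = A₁V₁ = (42.84×2.26) × 4.58 = 443.4 ft³/s
A₂ = 29.41 × 2.73 = 80.29 ft²
V₂ = Q/A₂ = 443.4/80.29 = 5.523 ft/s

5.52 ft/s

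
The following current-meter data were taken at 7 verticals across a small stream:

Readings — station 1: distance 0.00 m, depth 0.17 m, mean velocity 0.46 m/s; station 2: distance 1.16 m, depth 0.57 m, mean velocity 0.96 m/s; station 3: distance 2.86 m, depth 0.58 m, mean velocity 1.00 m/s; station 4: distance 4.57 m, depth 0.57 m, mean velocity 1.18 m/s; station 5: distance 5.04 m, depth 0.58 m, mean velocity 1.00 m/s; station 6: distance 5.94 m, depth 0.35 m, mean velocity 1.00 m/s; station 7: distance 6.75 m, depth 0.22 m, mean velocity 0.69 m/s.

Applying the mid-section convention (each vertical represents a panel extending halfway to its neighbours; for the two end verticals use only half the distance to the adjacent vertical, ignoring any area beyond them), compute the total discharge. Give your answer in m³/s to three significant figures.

w_1 = (1.16 − 0.00)/2 = 0.58 m; q_1 = 0.46 × 0.17 × 0.58 = 0.04536 m³/s
w_2 = (2.86 − 0.00)/2 = 1.43 m; q_2 = 0.96 × 0.57 × 1.43 = 0.7825 m³/s
w_3 = (4.57 − 1.16)/2 = 1.705 m; q_3 = 1.00 × 0.58 × 1.705 = 0.9889 m³/s
w_4 = (5.04 − 2.86)/2 = 1.09 m; q_4 = 1.18 × 0.57 × 1.09 = 0.7331 m³/s
w_5 = (5.94 − 4.57)/2 = 0.685 m; q_5 = 1.00 × 0.58 × 0.685 = 0.3973 m³/s
w_6 = (6.75 − 5.04)/2 = 0.855 m; q_6 = 1.00 × 0.35 × 0.855 = 0.2993 m³/s
w_7 = (6.75 − 5.94)/2 = 0.405 m; q_7 = 0.69 × 0.22 × 0.405 = 0.06148 m³/s
Q = Σ qᵢ = 3.308 m³/s

3.31 m³/s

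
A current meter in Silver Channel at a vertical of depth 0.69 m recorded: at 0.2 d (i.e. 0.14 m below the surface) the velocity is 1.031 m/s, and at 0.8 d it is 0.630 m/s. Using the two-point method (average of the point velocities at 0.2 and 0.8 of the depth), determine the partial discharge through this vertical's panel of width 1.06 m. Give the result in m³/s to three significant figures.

v̄ = (1.031 + 0.630) / 2 = 0.8305 m/s
q = v̄ × d × w = 0.8305 × 0.69 × 1.06 = 0.6074 m³/s

0.607 m³/s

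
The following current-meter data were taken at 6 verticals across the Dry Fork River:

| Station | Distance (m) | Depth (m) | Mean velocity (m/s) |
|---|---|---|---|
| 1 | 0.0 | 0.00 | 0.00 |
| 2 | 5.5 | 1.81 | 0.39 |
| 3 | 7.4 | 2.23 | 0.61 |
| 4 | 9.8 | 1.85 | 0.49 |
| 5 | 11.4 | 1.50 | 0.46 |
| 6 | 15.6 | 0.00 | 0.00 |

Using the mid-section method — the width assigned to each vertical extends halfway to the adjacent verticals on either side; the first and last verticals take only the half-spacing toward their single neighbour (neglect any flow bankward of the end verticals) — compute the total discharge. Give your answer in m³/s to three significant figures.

w_2 = (7.4 − 0.0)/2 = 3.7 m; q_2 = 0.39 × 1.81 × 3.7 = 2.612 m³/s
w_3 = (9.8 − 5.5)/2 = 2.15 m; q_3 = 0.61 × 2.23 × 2.15 = 2.925 m³/s
w_4 = (11.4 − 7.4)/2 = 2 m; q_4 = 0.49 × 1.85 × 2 = 1.813 m³/s
w_5 = (15.6 − 9.8)/2 = 2.9 m; q_5 = 0.46 × 1.50 × 2.9 = 2.001 m³/s
Stations 1, 6 contribute zero (depth or velocity is 0).
Q = Σ qᵢ = 9.350 m³/s

9.35 m³/s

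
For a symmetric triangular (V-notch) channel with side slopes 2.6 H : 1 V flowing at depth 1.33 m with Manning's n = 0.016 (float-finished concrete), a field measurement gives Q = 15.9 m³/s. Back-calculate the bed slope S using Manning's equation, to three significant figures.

0.00578

A = z·y² = 2.6×1.33² = 4.599 m²
P = 2y√(1+z²) = 2×1.33×√(1+2.6²) = 7.410 m
R = A/P = 4.599/7.410 = 0.6207 m
S = (Q·n / (1·A·R^(2/3)))² = (15.9×0.016 / (1×4.599×0.7276))² = 0.005779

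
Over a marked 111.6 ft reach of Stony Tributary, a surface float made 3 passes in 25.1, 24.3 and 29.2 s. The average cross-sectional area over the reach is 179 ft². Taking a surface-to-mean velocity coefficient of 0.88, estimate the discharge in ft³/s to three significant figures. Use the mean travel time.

t̄ = (25.1 + 24.3 + 29.2) / 3 = 26.2 s
v_surface = L / t̄ = 111.6 / 26.2 = 4.260 ft/s
v_mean = 0.88 × 4.260 = 3.748 ft/s
Q = A × v_mean = 179 × 3.748 = 671.0 ft³/s

671 ft³/s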